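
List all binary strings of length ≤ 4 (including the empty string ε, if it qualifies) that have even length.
Checking every binary string of length 0 to 4:
  Length 0: accepted: ε | rejected: (none)
  Length 1: accepted: (none) | rejected: 0, 1
  Length 2: accepted: 00, 01, 10, 11 | rejected: (none)
  Length 3: accepted: (none) | rejected: 000, 001, 010, 011, 100, 101, 110, 111
  Length 4: accepted: 0000, 0001, 0010, 0011, 0100, 0101, 0110, 0111, 1000, 1001, 1010, 1011, 1100, 1101, 1110, 1111 | rejected: (none)
Total: 21 string(s).

Final answer: ε, 00, 01, 10, 11, 0000, 0001, 0010, 0011, 0100, 0101, 0110, 0111, 1000, 1001, 1010, 1011, 1100, 1101, 1110, 1111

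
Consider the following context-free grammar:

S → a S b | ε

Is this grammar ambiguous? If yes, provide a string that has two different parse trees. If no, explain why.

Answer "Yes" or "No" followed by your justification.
At every step exactly one production applies: if the remaining string to generate is non-empty it starts with a and ends with b, forcing S → a S b; if it is empty, S → ε is forced. Hence each string a^n b^n has exactly one derivation (S → a S b applied n times, then S → ε) and one parse tree.

Final answer: No - the grammar is unambiguous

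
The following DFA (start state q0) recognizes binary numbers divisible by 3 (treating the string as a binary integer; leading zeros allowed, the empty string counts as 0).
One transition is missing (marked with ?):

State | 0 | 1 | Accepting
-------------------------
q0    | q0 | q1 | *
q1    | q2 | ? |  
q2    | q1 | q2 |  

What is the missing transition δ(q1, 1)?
q0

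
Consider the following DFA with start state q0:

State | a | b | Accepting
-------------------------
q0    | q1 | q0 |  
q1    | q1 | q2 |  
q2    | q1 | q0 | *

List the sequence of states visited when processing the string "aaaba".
q0 → q1 → q1 → q1 → q2 → q1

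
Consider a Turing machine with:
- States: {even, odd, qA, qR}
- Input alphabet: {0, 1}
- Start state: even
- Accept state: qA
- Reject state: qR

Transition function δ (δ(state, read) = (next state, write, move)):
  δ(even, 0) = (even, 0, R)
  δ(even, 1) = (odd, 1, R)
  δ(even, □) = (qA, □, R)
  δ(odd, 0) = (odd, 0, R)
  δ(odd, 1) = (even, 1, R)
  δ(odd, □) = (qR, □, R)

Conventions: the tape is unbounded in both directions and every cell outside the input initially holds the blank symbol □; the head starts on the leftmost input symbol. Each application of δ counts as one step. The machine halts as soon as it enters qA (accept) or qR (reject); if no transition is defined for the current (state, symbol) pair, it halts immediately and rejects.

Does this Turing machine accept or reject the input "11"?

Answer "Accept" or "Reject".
Step 0: [even]11 (head at position 0)
Step 1: δ(even, 1) = (odd, 1, R)  ⊢  1[odd]1 (head at position 1)
Step 2: δ(odd, 1) = (even, 1, R)  ⊢  11[even]□ (head at position 2)
Step 3: δ(even, □) = (qA, □, R)  ⊢  11□[qA]□ (head at position 3)
The machine is in qA, so it halts and accepts.

Final answer: Accept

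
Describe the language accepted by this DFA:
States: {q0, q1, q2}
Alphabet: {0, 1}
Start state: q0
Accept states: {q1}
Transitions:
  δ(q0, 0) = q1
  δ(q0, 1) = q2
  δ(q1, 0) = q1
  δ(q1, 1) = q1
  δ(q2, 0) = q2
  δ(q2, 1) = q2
Analyzing the DFA structure:
Start state: q0
Accept states: {q1}
Interpreting what each state remembers (checking against the transitions):
  q0: nothing has been read yet
  q1: the first symbol was 0
  q2: the first symbol was 1 (trap state)
  δ(q0, 0): in q0 (nothing has been read yet), after reading 0 we have: the first symbol was 0 → q1
  δ(q0, 1): in q0 (nothing has been read yet), after reading 1 we have: the first symbol was 1 (trap state) → q2
  δ(q1, 0): in q1 (the first symbol was 0), after reading 0 we have: the first symbol was 0 → q1
  δ(q1, 1): in q1 (the first symbol was 0), after reading 1 we have: the first symbol was 0 → q1
  δ(q2, 0): in q2 (the first symbol was 1 (trap state)), after reading 0 we have: the first symbol was 1 (trap state) → q2
  δ(q2, 1): in q2 (the first symbol was 1 (trap state)), after reading 1 we have: the first symbol was 1 (trap state) → q2
A string is accepted iff it ends in {q1}, i.e. the first symbol was 0.
Language: All binary strings starting with 0

Final answer: All binary strings starting with 0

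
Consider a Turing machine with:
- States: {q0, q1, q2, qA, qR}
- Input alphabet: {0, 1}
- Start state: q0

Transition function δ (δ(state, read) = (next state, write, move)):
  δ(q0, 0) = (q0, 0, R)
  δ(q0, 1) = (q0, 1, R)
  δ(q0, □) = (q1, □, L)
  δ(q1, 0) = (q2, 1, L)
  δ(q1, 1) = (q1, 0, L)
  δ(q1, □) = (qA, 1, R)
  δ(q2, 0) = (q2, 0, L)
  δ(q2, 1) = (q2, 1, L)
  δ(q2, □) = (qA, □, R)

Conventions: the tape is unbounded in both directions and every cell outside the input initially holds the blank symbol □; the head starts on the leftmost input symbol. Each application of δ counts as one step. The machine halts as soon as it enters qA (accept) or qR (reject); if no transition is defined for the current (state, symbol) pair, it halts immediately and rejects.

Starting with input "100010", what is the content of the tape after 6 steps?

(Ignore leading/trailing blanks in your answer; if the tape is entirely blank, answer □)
Step 0: [q0]100010 (head at position 0)
Step 1: δ(q0, 1) = (q0, 1, R)  ⊢  1[q0]00010 (head at position 1)
Step 2: δ(q0, 0) = (q0, 0, R)  ⊢  10[q0]0010 (head at position 2)
Step 3: δ(q0, 0) = (q0, 0, R)  ⊢  100[q0]010 (head at position 3)
Step 4: δ(q0, 0) = (q0, 0, R)  ⊢  1000[q0]10 (head at position 4)
Step 5: δ(q0, 1) = (q0, 1, R)  ⊢  10001[q0]0 (head at position 5)
Step 6: δ(q0, 0) = (q0, 0, R)  ⊢  100010[q0]□ (head at position 6)
Tape after 6 steps (ignoring surrounding blanks): 100010

Final answer: Tape: 100010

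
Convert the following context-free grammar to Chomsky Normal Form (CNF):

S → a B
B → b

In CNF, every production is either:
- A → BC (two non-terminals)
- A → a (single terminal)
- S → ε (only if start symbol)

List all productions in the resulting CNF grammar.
The grammar has no ε-productions or unit productions to eliminate.
S → a B has terminal a in a right-hand side of length ≥ 2: introduce T_a → a and use T_a in place of a.
B → b is already in CNF (single terminal) – keep it.
S → a B becomes S → T_a B.
Resulting CNF grammar (3 productions): T_a → a; B → b; S → T_a B

Final answer: T_a → a; B → b; S → T_a B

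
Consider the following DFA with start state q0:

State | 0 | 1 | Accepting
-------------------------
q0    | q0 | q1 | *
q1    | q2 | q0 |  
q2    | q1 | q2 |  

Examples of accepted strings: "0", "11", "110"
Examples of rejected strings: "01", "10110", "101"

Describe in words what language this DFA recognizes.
binary numbers divisible by 3 (treating the string as a binary integer; leading zeros allowed, the empty string counts as 0)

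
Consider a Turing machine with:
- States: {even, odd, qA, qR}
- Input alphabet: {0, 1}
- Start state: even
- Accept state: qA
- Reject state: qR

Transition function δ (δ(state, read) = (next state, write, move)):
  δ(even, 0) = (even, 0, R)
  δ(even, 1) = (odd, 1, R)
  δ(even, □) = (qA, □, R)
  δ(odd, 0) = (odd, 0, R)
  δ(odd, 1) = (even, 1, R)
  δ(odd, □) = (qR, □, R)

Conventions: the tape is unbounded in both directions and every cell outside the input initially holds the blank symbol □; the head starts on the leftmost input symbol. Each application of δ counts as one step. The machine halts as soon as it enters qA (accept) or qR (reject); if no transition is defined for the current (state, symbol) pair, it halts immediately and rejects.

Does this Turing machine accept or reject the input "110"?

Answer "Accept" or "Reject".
Step 0: [even]110 (head at position 0)
Step 1: δ(even, 1) = (odd, 1, R)  ⊢  1[odd]10 (head at position 1)
Step 2: δ(odd, 1) = (even, 1, R)  ⊢  11[even]0 (head at position 2)
Step 3: δ(even, 0) = (even, 0, R)  ⊢  110[even]□ (head at position 3)
Step 4: δ(even, □) = (qA, □, R)  ⊢  110□[qA]□ (head at position 4)
The machine is in qA, so it halts and accepts.

Final answer: Accept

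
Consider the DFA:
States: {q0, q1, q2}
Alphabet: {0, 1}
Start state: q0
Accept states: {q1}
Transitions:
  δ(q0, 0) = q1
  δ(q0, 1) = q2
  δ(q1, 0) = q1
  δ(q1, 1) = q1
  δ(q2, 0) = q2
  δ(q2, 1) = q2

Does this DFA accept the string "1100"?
Processing string "1100":
  q0 --1--> q2
  q2 --1--> q2
  q2 --0--> q2
  q2 --0--> q2
Final state: q2
Accept states: {q1}
q2 is not an accept state, so the string is rejected.

Final answer: No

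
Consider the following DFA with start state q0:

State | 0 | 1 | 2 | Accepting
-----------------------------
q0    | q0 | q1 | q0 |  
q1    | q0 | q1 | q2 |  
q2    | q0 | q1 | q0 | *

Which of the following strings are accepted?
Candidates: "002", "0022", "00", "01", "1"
"002": q0 → q0 → q0 → q0; q0 is not accepting → rejected
"0022": q0 → q0 → q0 → q0 → q0; q0 is not accepting → rejected
"00": q0 → q0 → q0; q0 is not accepting → rejected
"01": q0 → q0 → q1; q1 is not accepting → rejected
"1": q0 → q1; q1 is not accepting → rejected

Final answer: None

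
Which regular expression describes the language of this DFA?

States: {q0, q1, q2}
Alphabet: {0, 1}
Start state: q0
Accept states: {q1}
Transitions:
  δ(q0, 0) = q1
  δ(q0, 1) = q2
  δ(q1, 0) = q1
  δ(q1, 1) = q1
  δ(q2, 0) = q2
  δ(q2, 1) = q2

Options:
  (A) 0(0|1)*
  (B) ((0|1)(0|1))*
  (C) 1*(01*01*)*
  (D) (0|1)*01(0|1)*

Testing sample strings against the DFA:
  '01' -> accepted
  '100' -> rejected
  '111' -> rejected
  '10100' -> rejected
Checking each option for a counterexample:
  (A) 0(0|1)*: agrees with the DFA on all strings of length ≤ 4
  (B) ((0|1)(0|1))*: ε is rejected by the DFA but matches the regex → eliminated
  (C) 1*(01*01*)*: ε is rejected by the DFA but matches the regex → eliminated
  (D) (0|1)*01(0|1)*: '0' is accepted by the DFA but does not match the regex → eliminated
Only (A) 0(0|1)* is consistent with the DFA.

Final answer: (A) 0(0|1)*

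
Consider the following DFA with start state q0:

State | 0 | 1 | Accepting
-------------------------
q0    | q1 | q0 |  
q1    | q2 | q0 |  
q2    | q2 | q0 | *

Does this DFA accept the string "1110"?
Start in q0.
Read '1': q0 → q0
Read '1': q0 → q0
Read '1': q0 → q0
Read '0': q0 → q1
Final state q1 is not accepting, so the string is rejected.

Final answer: No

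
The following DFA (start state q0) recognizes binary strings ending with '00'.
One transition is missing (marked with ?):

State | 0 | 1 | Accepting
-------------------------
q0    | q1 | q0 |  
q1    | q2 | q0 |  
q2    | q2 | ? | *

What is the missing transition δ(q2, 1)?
q0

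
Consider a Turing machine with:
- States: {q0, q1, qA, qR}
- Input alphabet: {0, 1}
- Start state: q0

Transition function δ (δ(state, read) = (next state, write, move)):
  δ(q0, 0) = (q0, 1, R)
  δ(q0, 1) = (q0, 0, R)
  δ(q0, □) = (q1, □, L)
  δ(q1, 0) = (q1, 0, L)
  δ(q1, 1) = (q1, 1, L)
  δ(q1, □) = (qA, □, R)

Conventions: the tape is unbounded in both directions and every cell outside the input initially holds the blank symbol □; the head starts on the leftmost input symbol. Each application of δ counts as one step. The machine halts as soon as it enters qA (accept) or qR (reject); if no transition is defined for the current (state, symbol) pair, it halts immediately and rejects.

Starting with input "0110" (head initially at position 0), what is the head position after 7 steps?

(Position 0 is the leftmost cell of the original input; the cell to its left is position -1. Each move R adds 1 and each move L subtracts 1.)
Step 0: [q0]0110 (head at position 0)
Step 1: δ(q0, 0) = (q0, 1, R)  ⊢  1[q0]110 (head at position 1)
Step 2: δ(q0, 1) = (q0, 0, R)  ⊢  10[q0]10 (head at position 2)
Step 3: δ(q0, 1) = (q0, 0, R)  ⊢  100[q0]0 (head at position 3)
Step 4: δ(q0, 0) = (q0, 1, R)  ⊢  1001[q0]□ (head at position 4)
Step 5: δ(q0, □) = (q1, □, L)  ⊢  100[q1]1□ (head at position 3)
Step 6: δ(q1, 1) = (q1, 1, L)  ⊢  10[q1]01□ (head at position 2)
Step 7: δ(q1, 0) = (q1, 0, L)  ⊢  1[q1]001□ (head at position 1)
Head position after 7 steps: 1

Final answer: Position 1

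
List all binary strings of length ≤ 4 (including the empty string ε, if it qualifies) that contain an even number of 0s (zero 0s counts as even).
Checking every binary string of length 0 to 4:
  Length 0: accepted: ε | rejected: (none)
  Length 1: accepted: 1 | rejected: 0
  Length 2: accepted: 00, 11 | rejected: 01, 10
  Length 3: accepted: 001, 010, 100, 111 | rejected: 000, 011, 101, 110
  Length 4: accepted: 0000, 0011, 0101, 0110, 1001, 1010, 1100, 1111 | rejected: 0001, 0010, 0100, 0111, 1000, 1011, 1101, 1110
Total: 16 string(s).

Final answer: ε, 1, 00, 11, 001, 010, 100, 111, 0000, 0011, 0101, 0110, 1001, 1010, 1100, 1111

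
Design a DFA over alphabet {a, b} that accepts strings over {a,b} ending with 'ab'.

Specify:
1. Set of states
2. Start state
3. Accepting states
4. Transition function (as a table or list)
One valid DFA (any DFA recognizing the same language is acceptable):
States: {q0, q1, q2}
Start: q0
Accepting: {q2}
Transitions (accepting states marked with *):
State | a | b | Accepting
-------------------------
q0    | q1 | q0 |  
q1    | q1 | q2 |  
q2    | q1 | q0 | *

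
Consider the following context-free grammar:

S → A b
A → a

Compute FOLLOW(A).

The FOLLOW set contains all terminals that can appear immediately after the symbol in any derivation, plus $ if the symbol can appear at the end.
A occurs only in S → A b, where it is immediately followed by the terminal b. So FOLLOW(A) = {b}.

Final answer: {b}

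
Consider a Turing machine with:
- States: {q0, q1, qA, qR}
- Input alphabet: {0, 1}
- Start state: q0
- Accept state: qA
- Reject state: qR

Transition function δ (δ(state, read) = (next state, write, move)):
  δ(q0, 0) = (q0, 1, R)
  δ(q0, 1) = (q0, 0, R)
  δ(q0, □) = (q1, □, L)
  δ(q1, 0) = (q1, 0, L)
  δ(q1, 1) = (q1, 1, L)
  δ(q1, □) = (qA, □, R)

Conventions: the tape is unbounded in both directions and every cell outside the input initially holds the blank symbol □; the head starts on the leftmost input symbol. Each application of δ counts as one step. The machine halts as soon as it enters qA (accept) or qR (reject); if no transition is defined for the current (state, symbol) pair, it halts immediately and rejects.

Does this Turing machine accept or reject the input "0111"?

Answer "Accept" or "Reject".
Step 0: [q0]0111 (head at position 0)
Step 1: δ(q0, 0) = (q0, 1, R)  ⊢  1[q0]111 (head at position 1)
Step 2: δ(q0, 1) = (q0, 0, R)  ⊢  10[q0]11 (head at position 2)
Step 3: δ(q0, 1) = (q0, 0, R)  ⊢  100[q0]1 (head at position 3)
Step 4: δ(q0, 1) = (q0, 0, R)  ⊢  1000[q0]□ (head at position 4)
Step 5: δ(q0, □) = (q1, □, L)  ⊢  100[q1]0□ (head at position 3)
Step 6: δ(q1, 0) = (q1, 0, L)  ⊢  10[q1]00□ (head at position 2)
Step 7: δ(q1, 0) = (q1, 0, L)  ⊢  1[q1]000□ (head at position 1)
Step 8: δ(q1, 0) = (q1, 0, L)  ⊢  [q1]1000□ (head at position 0)
Step 9: δ(q1, 1) = (q1, 1, L)  ⊢  [q1]□1000□ (head at position -1)
Step 10: δ(q1, □) = (qA, □, R)  ⊢  □[qA]1000□ (head at position 0)
The machine is in qA, so it halts and accepts.

Final answer: Accept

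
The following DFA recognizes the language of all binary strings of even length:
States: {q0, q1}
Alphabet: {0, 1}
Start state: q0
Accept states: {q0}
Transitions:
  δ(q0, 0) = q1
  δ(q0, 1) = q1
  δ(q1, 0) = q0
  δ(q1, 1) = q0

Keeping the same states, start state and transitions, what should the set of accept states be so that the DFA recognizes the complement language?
The DFA is complete (every state has a transition on every symbol), so the complement
is recognized by the same DFA with accepting and non-accepting states swapped.
Original accept states: {q0}
Complement accept states = All states - Original accept states
= {q0, q1} - {q0}
= {q1}
Complement language: strings of ODD length

Final answer: {q1}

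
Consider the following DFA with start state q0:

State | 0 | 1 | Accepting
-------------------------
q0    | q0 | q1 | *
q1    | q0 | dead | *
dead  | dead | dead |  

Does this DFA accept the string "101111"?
Start in q0.
Read '1': q0 → q1
Read '0': q1 → q0
Read '1': q0 → q1
Read '1': q1 → dead
Read '1': dead → dead
Read '1': dead → dead
Final state dead is not accepting, so the string is rejected.

Final answer: No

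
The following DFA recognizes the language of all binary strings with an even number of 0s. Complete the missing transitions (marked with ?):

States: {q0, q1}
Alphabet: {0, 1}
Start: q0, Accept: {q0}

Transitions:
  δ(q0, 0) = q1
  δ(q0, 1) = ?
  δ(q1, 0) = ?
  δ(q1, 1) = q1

What each state remembers (consistent with the given transitions and accept states):
  q0: an even number of 0s has been read so far
  q1: an odd number of 0s has been read so far
Filling in the missing entries:
  δ(q0, 1): in q0 (an even number of 0s has been read so far), after reading 1 we have: an even number of 0s has been read so far → q0
  δ(q1, 0): in q1 (an odd number of 0s has been read so far), after reading 0 we have: an even number of 0s has been read so far → q0

Final answer: δ(q0, 1) = q0; δ(q1, 0) = q0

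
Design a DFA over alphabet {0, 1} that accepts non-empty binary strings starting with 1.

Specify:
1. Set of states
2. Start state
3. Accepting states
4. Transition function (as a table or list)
One valid DFA (any DFA recognizing the same language is acceptable):
States: {q0, q1, q2}
Start: q0
Accepting: {q1}
Transitions (accepting states marked with *):
State | 0 | 1 | Accepting
-------------------------
q0    | q2 | q1 |  
q1    | q1 | q1 | *
q2    | q2 | q2 |  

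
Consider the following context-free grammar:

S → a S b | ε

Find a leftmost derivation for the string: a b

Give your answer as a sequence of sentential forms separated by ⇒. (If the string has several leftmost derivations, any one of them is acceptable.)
Start with S.
Step 1: the leftmost non-terminal is S; apply S → a S b:  a S b
Step 2: the leftmost non-terminal is S; apply S → ε:  a b

Final answer: S ⇒ a S b ⇒ a b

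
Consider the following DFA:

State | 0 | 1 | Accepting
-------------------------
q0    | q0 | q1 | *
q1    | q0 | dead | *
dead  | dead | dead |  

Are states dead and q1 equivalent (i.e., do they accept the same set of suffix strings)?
Try the suffix ε (the empty string).
From dead: dead — not accepting.
From q1: q1 — accepting.
The two states disagree on this suffix, so they are not equivalent.

Final answer: No. Distinguishing string: ε (the empty string) - accepted from q1 but not from dead.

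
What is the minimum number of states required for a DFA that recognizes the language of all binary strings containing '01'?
Language: binary strings containing '01'
Lower bound (Myhill–Nerode): the prefixes ε, 0, 01 are pairwise distinguishable:
  ε vs 01: suffix ε distinguishes them (ε is rejected, 01 is accepted)
  0 vs 01: suffix ε distinguishes them (0 is rejected, 01 is accepted)
  ε vs 0: suffix 1 distinguishes them (ε·1 = 1 is rejected, 0·1 = 01 is accepted)
So any DFA needs at least 3 states.
Upper bound: a DFA with 3 states exists (one state per class above: 'no progress', 'last symbol 0', and 'seen 01' (accepting sink)).
Minimum states: 3

Final answer: 3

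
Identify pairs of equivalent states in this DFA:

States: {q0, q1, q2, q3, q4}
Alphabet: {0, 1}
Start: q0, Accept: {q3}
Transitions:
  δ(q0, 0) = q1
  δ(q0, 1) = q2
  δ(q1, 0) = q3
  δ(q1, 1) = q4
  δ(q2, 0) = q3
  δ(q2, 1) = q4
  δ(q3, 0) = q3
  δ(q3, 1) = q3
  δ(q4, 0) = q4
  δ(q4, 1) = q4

Using the table-filling algorithm:
Round 0 – mark pairs where exactly one state is accepting: (q0,q3), (q1,q3), (q2,q3), (q3,q4)
Round 1 – newly marked: (q0,q1) [on 0: q1 vs q3, already marked]; (q0,q2) [on 0: q1 vs q3, already marked]; (q1,q4) [on 0: q3 vs q4, already marked]; (q2,q4) [on 0: q3 vs q4, already marked]
Round 2 – newly marked: (q0,q4) [on 0: q1 vs q4, already marked]
No further pairs can be marked.
(q1, q2) unmarked: δ(q1,0)=q3, δ(q2,0)=q3; δ(q1,1)=q4, δ(q2,1)=q4 → equivalent
Equivalent pairs: (q1, q2)

Final answer: Equivalent pairs: (q1, q2)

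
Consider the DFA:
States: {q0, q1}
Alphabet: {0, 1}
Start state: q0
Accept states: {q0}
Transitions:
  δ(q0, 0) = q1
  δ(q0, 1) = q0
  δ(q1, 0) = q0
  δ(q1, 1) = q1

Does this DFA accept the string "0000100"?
Processing string "0000100":
  q0 --0--> q1
  q1 --0--> q0
  q0 --0--> q1
  q1 --0--> q0
  q0 --1--> q0
  q0 --0--> q1
  q1 --0--> q0
Final state: q0
Accept states: {q0}
q0 is an accept state, so the string is accepted.

Final answer: Yes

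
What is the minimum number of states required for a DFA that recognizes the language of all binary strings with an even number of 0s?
Language: binary strings with an even number of 0s
Lower bound (Myhill–Nerode): the prefixes ε, 0 are pairwise distinguishable:
  ε vs 0: suffix ε distinguishes them (ε has zero 0s (accepted), 0 has one 0 (rejected))
So any DFA needs at least 2 states.
Upper bound: a DFA with 2 states exists (one state per class above).
Minimum states: 2

Final answer: 2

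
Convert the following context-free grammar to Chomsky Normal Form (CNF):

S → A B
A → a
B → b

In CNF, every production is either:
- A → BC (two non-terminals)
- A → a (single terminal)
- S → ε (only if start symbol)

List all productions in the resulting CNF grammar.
The grammar has no ε-productions or unit productions to eliminate.
S → A B is already in CNF (two non-terminals) – keep it.
A → a is already in CNF (single terminal) – keep it.
B → b is already in CNF (single terminal) – keep it.
Resulting CNF grammar (3 productions): A → a; B → b; S → A B

Final answer: A → a; B → b; S → A B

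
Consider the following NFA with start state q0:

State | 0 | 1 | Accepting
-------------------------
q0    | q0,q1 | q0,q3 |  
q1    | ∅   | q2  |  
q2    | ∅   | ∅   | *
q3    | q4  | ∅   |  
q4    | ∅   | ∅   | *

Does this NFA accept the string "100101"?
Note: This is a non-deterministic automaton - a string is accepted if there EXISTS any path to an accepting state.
Track the set of states the NFA could be in: start {q0}
Read '1': {q0} → {q0, q3}
Read '0': {q0, q3} → {q0, q1, q4}
Read '0': {q0, q1, q4} → {q0, q1}
Read '1': {q0, q1} → {q0, q2, q3}
Read '0': {q0, q2, q3} → {q0, q1, q4}
Read '1': {q0, q1, q4} → {q0, q2, q3}
Final set {q0, q2, q3} contains accepting state(s) {q2} → accepted.

Final answer: Yes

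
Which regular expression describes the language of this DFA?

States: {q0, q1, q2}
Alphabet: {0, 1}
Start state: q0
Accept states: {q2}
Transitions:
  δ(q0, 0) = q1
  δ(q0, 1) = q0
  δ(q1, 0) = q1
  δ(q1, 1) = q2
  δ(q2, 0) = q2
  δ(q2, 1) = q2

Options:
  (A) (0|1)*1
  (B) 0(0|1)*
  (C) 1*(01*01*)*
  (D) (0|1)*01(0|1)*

Testing sample strings against the DFA:
  '0101' -> accepted
  '0000' -> rejected
  '10' -> rejected
  '11' -> rejected
Checking each option for a counterexample:
  (A) (0|1)*1: '1' is rejected by the DFA but matches the regex → eliminated
  (B) 0(0|1)*: '0' is rejected by the DFA but matches the regex → eliminated
  (C) 1*(01*01*)*: ε is rejected by the DFA but matches the regex → eliminated
  (D) (0|1)*01(0|1)*: agrees with the DFA on all strings of length ≤ 4
Only (D) (0|1)*01(0|1)* is consistent with the DFA.

Final answer: (D) (0|1)*01(0|1)*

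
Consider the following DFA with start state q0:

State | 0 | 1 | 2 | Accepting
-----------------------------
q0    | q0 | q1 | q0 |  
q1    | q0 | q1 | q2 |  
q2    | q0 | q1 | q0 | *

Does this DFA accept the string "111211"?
Start in q0.
Read '1': q0 → q1
Read '1': q1 → q1
Read '1': q1 → q1
Read '2': q1 → q2
Read '1': q2 → q1
Read '1': q1 → q1
Final state q1 is not accepting, so the string is rejected.

Final answer: No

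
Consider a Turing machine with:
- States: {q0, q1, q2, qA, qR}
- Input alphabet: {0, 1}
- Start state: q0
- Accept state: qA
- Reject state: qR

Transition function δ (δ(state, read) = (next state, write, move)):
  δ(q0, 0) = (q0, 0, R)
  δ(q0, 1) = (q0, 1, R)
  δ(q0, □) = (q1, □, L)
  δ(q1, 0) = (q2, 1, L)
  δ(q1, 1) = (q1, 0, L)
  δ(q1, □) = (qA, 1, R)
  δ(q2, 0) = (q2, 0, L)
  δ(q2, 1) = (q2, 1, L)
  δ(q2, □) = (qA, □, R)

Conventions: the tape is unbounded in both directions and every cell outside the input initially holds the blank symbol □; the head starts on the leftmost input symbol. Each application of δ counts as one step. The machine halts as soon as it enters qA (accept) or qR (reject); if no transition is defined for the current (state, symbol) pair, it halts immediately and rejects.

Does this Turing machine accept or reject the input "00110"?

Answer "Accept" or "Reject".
Step 0: [q0]00110 (head at position 0)
Step 1: δ(q0, 0) = (q0, 0, R)  ⊢  0[q0]0110 (head at position 1)
Step 2: δ(q0, 0) = (q0, 0, R)  ⊢  00[q0]110 (head at position 2)
Step 3: δ(q0, 1) = (q0, 1, R)  ⊢  001[q0]10 (head at position 3)
Step 4: δ(q0, 1) = (q0, 1, R)  ⊢  0011[q0]0 (head at position 4)
Step 5: δ(q0, 0) = (q0, 0, R)  ⊢  00110[q0]□ (head at position 5)
Step 6: δ(q0, □) = (q1, □, L)  ⊢  0011[q1]0□ (head at position 4)
Step 7: δ(q1, 0) = (q2, 1, L)  ⊢  001[q2]11□ (head at position 3)
Step 8: δ(q2, 1) = (q2, 1, L)  ⊢  00[q2]111□ (head at position 2)
Step 9: δ(q2, 1) = (q2, 1, L)  ⊢  0[q2]0111□ (head at position 1)
Step 10: δ(q2, 0) = (q2, 0, L)  ⊢  [q2]00111□ (head at position 0)
Step 11: δ(q2, 0) = (q2, 0, L)  ⊢  [q2]□00111□ (head at position -1)
Step 12: δ(q2, □) = (qA, □, R)  ⊢  □[qA]00111□ (head at position 0)
The machine is in qA, so it halts and accepts.

Final answer: Accept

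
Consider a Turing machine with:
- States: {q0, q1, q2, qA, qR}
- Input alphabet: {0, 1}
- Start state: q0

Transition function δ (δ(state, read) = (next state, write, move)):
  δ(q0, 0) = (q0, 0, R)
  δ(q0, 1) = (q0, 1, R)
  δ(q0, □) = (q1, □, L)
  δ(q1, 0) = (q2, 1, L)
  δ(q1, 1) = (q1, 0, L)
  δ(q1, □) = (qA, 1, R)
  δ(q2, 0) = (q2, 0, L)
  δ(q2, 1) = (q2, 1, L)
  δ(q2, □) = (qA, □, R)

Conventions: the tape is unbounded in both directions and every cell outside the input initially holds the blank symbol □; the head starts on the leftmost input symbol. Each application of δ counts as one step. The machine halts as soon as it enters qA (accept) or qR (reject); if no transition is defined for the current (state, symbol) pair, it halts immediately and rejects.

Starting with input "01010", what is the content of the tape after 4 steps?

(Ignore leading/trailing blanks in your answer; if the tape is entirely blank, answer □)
Step 0: [q0]01010 (head at position 0)
Step 1: δ(q0, 0) = (q0, 0, R)  ⊢  0[q0]1010 (head at position 1)
Step 2: δ(q0, 1) = (q0, 1, R)  ⊢  01[q0]010 (head at position 2)
Step 3: δ(q0, 0) = (q0, 0, R)  ⊢  010[q0]10 (head at position 3)
Step 4: δ(q0, 1) = (q0, 1, R)  ⊢  0101[q0]0 (head at position 4)
Tape after 4 steps (ignoring surrounding blanks): 01010

Final answer: Tape: 01010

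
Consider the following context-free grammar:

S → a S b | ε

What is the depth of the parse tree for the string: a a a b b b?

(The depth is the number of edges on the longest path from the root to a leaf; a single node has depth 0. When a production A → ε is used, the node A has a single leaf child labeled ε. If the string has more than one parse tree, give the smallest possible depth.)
The only parse tree applies S → a S b 3 times (once per matching a…b pair) and then S → ε.
The S nodes sit at depths 0, 1, …, 3; the innermost S (depth 3) has the single child ε at depth 4.
The terminal leaves a, b are at depths 1..3, so the longest root-to-leaf path is S → S → … → S → ε with 4 edges.
Depth = 4.

Final answer: 4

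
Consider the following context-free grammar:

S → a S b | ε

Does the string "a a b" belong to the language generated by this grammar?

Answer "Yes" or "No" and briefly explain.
Every derivation applies S → a S b some number n of times and then S → ε, producing a^n b^n with equally many a's and b's. The string a a b has two a's but only one b, so it cannot be derived.

Final answer: No - no valid derivation exists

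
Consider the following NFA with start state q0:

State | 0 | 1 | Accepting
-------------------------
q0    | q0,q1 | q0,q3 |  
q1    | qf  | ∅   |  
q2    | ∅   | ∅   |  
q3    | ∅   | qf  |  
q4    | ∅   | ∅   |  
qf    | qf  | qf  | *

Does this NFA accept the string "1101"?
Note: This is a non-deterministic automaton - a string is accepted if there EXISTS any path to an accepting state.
Track the set of states the NFA could be in: start {q0}
Read '1': {q0} → {q0, q3}
Read '1': {q0, q3} → {q0, q3, qf}
Read '0': {q0, q3, qf} → {q0, q1, qf}
Read '1': {q0, q1, qf} → {q0, q3, qf}
Final set {q0, q3, qf} contains accepting state(s) {qf} → accepted.

Final answer: Yes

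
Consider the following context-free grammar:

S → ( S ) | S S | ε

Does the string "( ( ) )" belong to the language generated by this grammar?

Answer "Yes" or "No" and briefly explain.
A derivation exists: S ⇒ ( S ) ⇒ ( ( S ) ) ⇒ ( ( ) ) (using S → ( S ) twice, then S → ε).

Final answer: Yes - a valid derivation exists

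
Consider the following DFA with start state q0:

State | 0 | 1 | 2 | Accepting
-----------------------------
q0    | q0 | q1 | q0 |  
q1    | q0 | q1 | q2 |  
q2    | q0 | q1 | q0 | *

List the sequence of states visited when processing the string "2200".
q0 → q0 → q0 → q0 → q0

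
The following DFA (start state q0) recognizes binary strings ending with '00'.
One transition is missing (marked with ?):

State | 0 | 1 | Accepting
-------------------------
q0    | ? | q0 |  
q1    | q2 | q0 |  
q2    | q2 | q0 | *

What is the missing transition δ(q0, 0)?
q1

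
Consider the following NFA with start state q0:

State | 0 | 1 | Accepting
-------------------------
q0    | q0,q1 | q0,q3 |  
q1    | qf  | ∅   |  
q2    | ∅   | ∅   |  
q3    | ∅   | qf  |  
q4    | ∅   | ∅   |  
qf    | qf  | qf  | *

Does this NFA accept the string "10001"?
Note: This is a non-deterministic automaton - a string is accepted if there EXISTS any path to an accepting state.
Track the set of states the NFA could be in: start {q0}
Read '1': {q0} → {q0, q3}
Read '0': {q0, q3} → {q0, q1}
Read '0': {q0, q1} → {q0, q1, qf}
Read '0': {q0, q1, qf} → {q0, q1, qf}
Read '1': {q0, q1, qf} → {q0, q3, qf}
Final set {q0, q3, qf} contains accepting state(s) {qf} → accepted.

Final answer: Yes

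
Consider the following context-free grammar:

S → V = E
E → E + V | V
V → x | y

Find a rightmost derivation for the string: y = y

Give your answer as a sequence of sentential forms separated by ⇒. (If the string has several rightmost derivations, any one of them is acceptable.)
Start with S.
Step 1: the rightmost non-terminal is S; apply S → V = E:  V = E
Step 2: the rightmost non-terminal is E; apply E → V:  V = V
Step 3: the rightmost non-terminal is V; apply V → y:  V = y
Step 4: the rightmost non-terminal is V; apply V → y:  y = y

Final answer: S ⇒ V = E ⇒ V = V ⇒ V = y ⇒ y = y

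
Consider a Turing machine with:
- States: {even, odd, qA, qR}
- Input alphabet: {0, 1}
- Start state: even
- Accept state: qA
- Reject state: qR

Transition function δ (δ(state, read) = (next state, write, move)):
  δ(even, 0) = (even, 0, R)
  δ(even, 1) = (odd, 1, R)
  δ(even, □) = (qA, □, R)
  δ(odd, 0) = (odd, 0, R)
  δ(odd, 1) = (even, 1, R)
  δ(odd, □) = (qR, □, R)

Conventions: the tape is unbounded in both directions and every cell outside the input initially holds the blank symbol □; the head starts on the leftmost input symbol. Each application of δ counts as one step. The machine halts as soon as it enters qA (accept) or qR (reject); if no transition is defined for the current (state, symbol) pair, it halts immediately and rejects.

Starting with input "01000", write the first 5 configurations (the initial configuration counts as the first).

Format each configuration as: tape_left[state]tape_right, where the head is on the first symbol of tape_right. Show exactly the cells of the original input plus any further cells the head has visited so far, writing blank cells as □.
Step 0: [even]01000 (head at position 0)
Step 1: δ(even, 0) = (even, 0, R)  ⊢  0[even]1000 (head at position 1)
Step 2: δ(even, 1) = (odd, 1, R)  ⊢  01[odd]000 (head at position 2)
Step 3: δ(odd, 0) = (odd, 0, R)  ⊢  010[odd]00 (head at position 3)
Step 4: δ(odd, 0) = (odd, 0, R)  ⊢  0100[odd]0 (head at position 4)

Final answer: [even]01000 ⊢ 0[even]1000 ⊢ 01[odd]000 ⊢ 010[odd]00 ⊢ 0100[odd]0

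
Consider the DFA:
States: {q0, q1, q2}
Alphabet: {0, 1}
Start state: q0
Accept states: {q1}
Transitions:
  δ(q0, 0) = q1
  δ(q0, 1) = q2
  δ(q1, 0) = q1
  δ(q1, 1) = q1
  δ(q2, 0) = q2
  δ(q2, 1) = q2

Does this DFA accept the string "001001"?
Processing string "001001":
  q0 --0--> q1
  q1 --0--> q1
  q1 --1--> q1
  q1 --0--> q1
  q1 --0--> q1
  q1 --1--> q1
Final state: q1
Accept states: {q1}
q1 is an accept state, so the string is accepted.

Final answer: Yes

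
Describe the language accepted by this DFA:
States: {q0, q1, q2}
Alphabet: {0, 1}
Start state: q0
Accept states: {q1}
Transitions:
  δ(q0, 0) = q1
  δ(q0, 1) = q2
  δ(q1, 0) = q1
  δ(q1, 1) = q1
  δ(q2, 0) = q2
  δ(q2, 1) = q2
Analyzing the DFA structure:
Start state: q0
Accept states: {q1}
Interpreting what each state remembers (checking against the transitions):
  q0: nothing has been read yet
  q1: the first symbol was 0
  q2: the first symbol was 1 (trap state)
  δ(q0, 0): in q0 (nothing has been read yet), after reading 0 we have: the first symbol was 0 → q1
  δ(q0, 1): in q0 (nothing has been read yet), after reading 1 we have: the first symbol was 1 (trap state) → q2
  δ(q1, 0): in q1 (the first symbol was 0), after reading 0 we have: the first symbol was 0 → q1
  δ(q1, 1): in q1 (the first symbol was 0), after reading 1 we have: the first symbol was 0 → q1
  δ(q2, 0): in q2 (the first symbol was 1 (trap state)), after reading 0 we have: the first symbol was 1 (trap state) → q2
  δ(q2, 1): in q2 (the first symbol was 1 (trap state)), after reading 1 we have: the first symbol was 1 (trap state) → q2
A string is accepted iff it ends in {q1}, i.e. the first symbol was 0.
Language: All binary strings starting with 0

Final answer: All binary strings starting with 0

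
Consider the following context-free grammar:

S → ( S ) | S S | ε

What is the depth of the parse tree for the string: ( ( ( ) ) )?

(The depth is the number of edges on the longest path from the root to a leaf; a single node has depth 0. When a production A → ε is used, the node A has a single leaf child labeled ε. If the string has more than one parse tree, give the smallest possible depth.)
The string is 3 nested pairs. The shallowest parse tree applies S → ( S ) 3 times (one node per nested pair, each a child of the previous) and then S → ε in the middle.
S nodes at depths 0..3, ε leaf at depth 4; parentheses leaves are at depths 1..3.
(Using S → S S with an S → ε child anywhere only adds levels, so it cannot give a shallower tree.)
Depth = 4.

Final answer: 4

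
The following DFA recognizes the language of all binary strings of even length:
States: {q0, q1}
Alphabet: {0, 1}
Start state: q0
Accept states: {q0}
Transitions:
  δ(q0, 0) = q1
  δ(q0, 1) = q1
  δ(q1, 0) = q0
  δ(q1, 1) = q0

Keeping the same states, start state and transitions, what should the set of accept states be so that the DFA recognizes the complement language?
The DFA is complete (every state has a transition on every symbol), so the complement
is recognized by the same DFA with accepting and non-accepting states swapped.
Original accept states: {q0}
Complement accept states = All states - Original accept states
= {q0, q1} - {q0}
= {q1}
Complement language: strings of ODD length

Final answer: {q1}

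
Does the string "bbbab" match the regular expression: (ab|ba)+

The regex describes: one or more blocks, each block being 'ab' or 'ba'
No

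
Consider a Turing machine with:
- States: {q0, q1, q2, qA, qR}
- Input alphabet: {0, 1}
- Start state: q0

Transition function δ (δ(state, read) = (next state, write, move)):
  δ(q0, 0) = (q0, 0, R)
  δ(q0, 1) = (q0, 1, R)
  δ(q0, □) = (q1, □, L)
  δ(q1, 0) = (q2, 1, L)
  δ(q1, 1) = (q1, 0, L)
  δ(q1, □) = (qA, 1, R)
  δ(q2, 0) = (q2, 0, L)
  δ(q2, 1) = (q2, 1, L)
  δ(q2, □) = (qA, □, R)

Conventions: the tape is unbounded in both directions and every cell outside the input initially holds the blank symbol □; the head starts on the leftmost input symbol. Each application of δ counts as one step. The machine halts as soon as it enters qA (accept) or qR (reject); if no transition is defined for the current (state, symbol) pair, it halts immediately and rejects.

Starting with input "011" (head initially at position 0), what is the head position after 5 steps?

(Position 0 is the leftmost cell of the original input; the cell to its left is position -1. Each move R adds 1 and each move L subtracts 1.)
Step 0: [q0]011 (head at position 0)
Step 1: δ(q0, 0) = (q0, 0, R)  ⊢  0[q0]11 (head at position 1)
Step 2: δ(q0, 1) = (q0, 1, R)  ⊢  01[q0]1 (head at position 2)
Step 3: δ(q0, 1) = (q0, 1, R)  ⊢  011[q0]□ (head at position 3)
Step 4: δ(q0, □) = (q1, □, L)  ⊢  01[q1]1□ (head at position 2)
Step 5: δ(q1, 1) = (q1, 0, L)  ⊢  0[q1]10□ (head at position 1)
Head position after 5 steps: 1

Final answer: Position 1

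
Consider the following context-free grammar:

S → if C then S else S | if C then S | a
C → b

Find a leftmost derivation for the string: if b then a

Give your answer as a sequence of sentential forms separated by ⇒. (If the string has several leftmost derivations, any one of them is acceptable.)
Start with S.
Step 1: the leftmost non-terminal is S; apply S → if C then S:  if C then S
Step 2: the leftmost non-terminal is C; apply C → b:  if b then S
Step 3: the leftmost non-terminal is S; apply S → a:  if b then a

Final answer: S ⇒ if C then S ⇒ if b then S ⇒ if b then a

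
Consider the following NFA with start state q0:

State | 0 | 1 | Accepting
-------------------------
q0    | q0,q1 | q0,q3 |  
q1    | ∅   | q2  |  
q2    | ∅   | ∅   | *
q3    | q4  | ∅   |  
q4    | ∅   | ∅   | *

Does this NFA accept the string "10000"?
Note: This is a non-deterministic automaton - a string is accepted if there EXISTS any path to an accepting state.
Track the set of states the NFA could be in: start {q0}
Read '1': {q0} → {q0, q3}
Read '0': {q0, q3} → {q0, q1, q4}
Read '0': {q0, q1, q4} → {q0, q1}
Read '0': {q0, q1} → {q0, q1}
Read '0': {q0, q1} → {q0, q1}
Final set {q0, q1} contains no accepting state → rejected.

Final answer: No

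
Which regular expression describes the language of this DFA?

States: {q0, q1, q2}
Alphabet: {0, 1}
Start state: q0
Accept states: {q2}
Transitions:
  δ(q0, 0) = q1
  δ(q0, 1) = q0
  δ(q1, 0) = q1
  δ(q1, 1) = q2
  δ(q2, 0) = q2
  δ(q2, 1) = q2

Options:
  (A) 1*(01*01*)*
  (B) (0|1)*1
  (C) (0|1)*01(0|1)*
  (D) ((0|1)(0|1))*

Testing sample strings against the DFA:
  '101' -> accepted
  '11000' -> rejected
  '00' -> rejected
  '10010' -> accepted
Checking each option for a counterexample:
  (A) 1*(01*01*)*: ε is rejected by the DFA but matches the regex → eliminated
  (B) (0|1)*1: '1' is rejected by the DFA but matches the regex → eliminated
  (C) (0|1)*01(0|1)*: agrees with the DFA on all strings of length ≤ 4
  (D) ((0|1)(0|1))*: ε is rejected by the DFA but matches the regex → eliminated
Only (C) (0|1)*01(0|1)* is consistent with the DFA.

Final answer: (C) (0|1)*01(0|1)*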